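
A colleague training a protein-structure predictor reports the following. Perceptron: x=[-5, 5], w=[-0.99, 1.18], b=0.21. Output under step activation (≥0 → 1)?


z = (-5)·(-0.99) + (5)·(1.18) + 0.21
  = 11.06
step(z) = 1 (z≥0)

1


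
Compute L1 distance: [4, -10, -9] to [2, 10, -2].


d = |4-2| + |-10-10| + |-9+ 2|
  = 2 + 20 + 7
  = 29

29


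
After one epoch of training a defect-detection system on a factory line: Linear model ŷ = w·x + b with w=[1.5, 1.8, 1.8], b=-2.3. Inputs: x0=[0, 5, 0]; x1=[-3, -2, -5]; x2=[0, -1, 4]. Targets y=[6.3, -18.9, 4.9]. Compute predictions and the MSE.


ŷ0 = (1.5)·(0) + (1.8)·(5) + (1.8)·(0) - 2.3 = 6.7
ŷ1 = (1.5)·(-3) + (1.8)·(-2) + (1.8)·(-5) - 2.3 = -19.4
ŷ2 = (1.5)·(0) + (1.8)·(-1) + (1.8)·(4) - 2.3 = 3.1
errors² = [0.16, 0.25, 3.24]
MSE = 3.6500/3 = 1.2167

1.2167


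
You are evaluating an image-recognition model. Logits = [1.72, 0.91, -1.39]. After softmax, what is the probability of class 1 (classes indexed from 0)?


Exponentials: e^1.72=5.5845, e^0.91=2.4843, e^-1.39=0.2491
Sum = 8.3179
Softmax = [0.6714, 0.2987, 0.0299]
p[1] = 2.4843/8.3179 = 0.2987

0.2987


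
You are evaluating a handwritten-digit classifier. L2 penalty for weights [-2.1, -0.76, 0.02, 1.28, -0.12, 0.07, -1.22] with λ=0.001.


‖w‖₂² = (-2.1)² + (-0.76)² + (0.02)² + (1.28)² + (-0.12)² + (0.07)² + (-1.22)²
     = 4.41 + 0.5776 + 0.0004 + 1.6384 + 0.0144 + 0.0049 + 1.4884
     = 8.1341
λ·‖w‖₂² = 0.001·8.1341 = 0.008134

0.008134


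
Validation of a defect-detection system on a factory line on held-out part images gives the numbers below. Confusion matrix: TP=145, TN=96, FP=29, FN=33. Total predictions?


Total = TP + TN + FP + FN
= 145 + 96 + 29 + 33
= 303
(Predicted positive: 174, predicted negative: 129)

303


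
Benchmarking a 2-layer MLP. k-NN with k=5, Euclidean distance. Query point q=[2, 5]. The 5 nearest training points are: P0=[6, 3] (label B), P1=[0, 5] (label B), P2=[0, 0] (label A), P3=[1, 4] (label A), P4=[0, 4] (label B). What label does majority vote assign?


d(q,P0) = 4.4721  (label B)
d(q,P1) = 2.0  (label B)
d(q,P2) = 5.3852  (label A)
d(q,P3) = 1.4142  (label A)
d(q,P4) = 2.2361  (label B)
Votes: A=2, B=3
Majority → B

B


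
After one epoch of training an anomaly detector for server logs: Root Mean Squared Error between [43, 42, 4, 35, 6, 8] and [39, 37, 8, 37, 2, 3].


MSE = 102/6 = 17
RMSE = √(102/6) = 4.1231

4.1231


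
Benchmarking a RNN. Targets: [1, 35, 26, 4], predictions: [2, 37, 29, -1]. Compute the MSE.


Squared errors: (1-2)²=1, (35-37)²=4, (26-29)²=9, (4+ 1)²=25
Sum = 39
MSE = 39/4 = 39/4

39/4


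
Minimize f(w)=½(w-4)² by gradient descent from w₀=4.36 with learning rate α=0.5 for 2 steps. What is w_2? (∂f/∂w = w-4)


step 1: grad = 4.36-4 = 0.36; w = 4.36 - 0.5·(0.36) = 4.18
step 2: grad = 4.18-4 = 0.18; w = 4.18 - 0.5·(0.18) = 4.09

4.09


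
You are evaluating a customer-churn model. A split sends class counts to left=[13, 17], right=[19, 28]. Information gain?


Parent = [32, 45], H_parent = 0.9793
H_left = 0.9871 (n=30), H_right = 0.9734 (n=47)
H_children = (30/77)·0.9871 + (47/77)·0.9734 = 0.9787
IG = 0.9793 - 0.9787 = 0.0006

0.0006


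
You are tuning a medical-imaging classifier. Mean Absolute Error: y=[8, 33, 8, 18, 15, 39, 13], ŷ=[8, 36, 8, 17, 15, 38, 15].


Absolute errors: |8-8|=0, |33-36|=3, |8-8|=0, |18-17|=1, |15-15|=0, |39-38|=1, |13-15|=2
Sum = 7
MAE = 7/7 = 1

1


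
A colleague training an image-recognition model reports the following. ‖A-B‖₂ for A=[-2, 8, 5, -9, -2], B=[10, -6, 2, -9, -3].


d = √((-2-10)² + (8+ 6)² + (5-2)² + (-9+ 9)² + (-2+ 3)²)
  = √(144 + 196 + 9 + 0 + 1)
  = √350 = 18.7083

18.7083


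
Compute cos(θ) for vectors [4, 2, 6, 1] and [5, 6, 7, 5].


A·B = 4·5 + 2·6 + 6·7 + 1·5 = 79
‖A‖ = √57 = 7.5498, ‖B‖ = √135 = 11.619
cos = 79/(√57·√135) = 79/√7695 = 0.9006

0.9006


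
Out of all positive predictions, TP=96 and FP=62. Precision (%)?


Precision = TP/(TP+FP)
= 96/(96+62)
= 96/158 = 60.76%

60.76%


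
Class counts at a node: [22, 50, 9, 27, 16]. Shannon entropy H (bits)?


Probabilities: [22/124, 50/124, 9/124, 27/124, 16/124] ≈ [0.1774, 0.4032, 0.0726, 0.2177, 0.129]
H = -((22/124)·log₂(22/124) + (50/124)·log₂(50/124) + (9/124)·log₂(9/124) + (27/124)·log₂(27/124) + (16/124)·log₂(16/124))
  = 2.1057 bits

2.1057 bits


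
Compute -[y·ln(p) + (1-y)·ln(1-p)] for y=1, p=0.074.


BCE = -[y·ln(p) + (1-y)·ln(1-p)]
= -1·ln(0.074) - 0
= -ln(0.074) = 2.6037

2.6037


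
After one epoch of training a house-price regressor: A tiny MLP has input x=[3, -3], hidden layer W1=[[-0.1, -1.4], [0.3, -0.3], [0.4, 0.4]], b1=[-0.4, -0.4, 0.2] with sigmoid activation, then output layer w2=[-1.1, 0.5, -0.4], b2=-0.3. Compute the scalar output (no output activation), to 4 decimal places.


z1[0] = (-0.1)·(3) + (-1.4)·(-3) - 0.4 = 3.5
z1[1] = (0.3)·(3) + (-0.3)·(-3) - 0.4 = 1.4
z1[2] = (0.4)·(3) + (0.4)·(-3) + 0.2 = 0.2
h = sigmoid(z1) = [0.9707, 0.8022, 0.5498]
output = (-1.1)·(0.9707) + (0.5)·(0.8022) + (-0.4)·(0.5498) - 0.3 = -1.1866

-1.1866


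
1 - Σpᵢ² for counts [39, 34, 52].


Probabilities: [39/125, 34/125, 52/125] ≈ [0.312, 0.272, 0.416]
Σpᵢ² = (1521 + 1156 + 2704)/125² = 5381/15625
Gini = 1 - Σpᵢ² = 1 - 5381/15625 = 0.6556

0.6556


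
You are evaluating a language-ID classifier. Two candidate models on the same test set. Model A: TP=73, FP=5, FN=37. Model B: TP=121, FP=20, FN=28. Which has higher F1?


Model A: P=73/78=0.9359, R=73/110=0.6636, F1=2PR/(P+R)=2TP/(2TP+FP+FN)=146/188=0.7766
Model B: P=121/141=0.8582, R=121/149=0.8121, F1=2PR/(P+R)=2TP/(2TP+FP+FN)=242/290=0.8345
0.7766 < 0.8345 → Model B

Model B


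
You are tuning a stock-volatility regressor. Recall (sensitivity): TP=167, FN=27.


Recall = TP/(TP+FN)
= 167/(167+27)
= 167/194 = 86.08%

86.08%


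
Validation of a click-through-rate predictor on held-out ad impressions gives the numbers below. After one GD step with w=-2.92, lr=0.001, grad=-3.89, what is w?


w_new = w - α·∇
= -2.92 - 0.001·-3.89
= -2.92 + 0.00389
= -2.91611

-2.91611


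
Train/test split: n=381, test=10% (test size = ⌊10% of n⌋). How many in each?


Test = ⌊381·10/100⌋ = 38
Train = 381 - 38 = 343

Train: 343, Test: 38


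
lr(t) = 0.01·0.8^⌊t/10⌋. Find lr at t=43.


n_drops = ⌊43/10⌋ = 4
lr = 0.01·0.8^4 = 0.01·0.4096 = 0.004096

0.004096


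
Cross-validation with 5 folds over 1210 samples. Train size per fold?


Fold size = 1210/5 = 242
Training per fold = 1210 - 242 = 968

968


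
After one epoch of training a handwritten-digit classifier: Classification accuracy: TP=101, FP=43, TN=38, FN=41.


Accuracy = (TP+TN)/(TP+TN+FP+FN)
= (101+38)/(223)
= 139/223 = 62.33%

62.33%


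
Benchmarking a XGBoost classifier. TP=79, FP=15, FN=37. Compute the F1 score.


Precision = 79/94 = 0.8404
Recall = 79/116 = 0.681
F1 = 2·P·R/(P+R) = 2·TP/(2·TP+FP+FN) = 158/(158+15+37) = 158/210 = 0.7524

0.7524


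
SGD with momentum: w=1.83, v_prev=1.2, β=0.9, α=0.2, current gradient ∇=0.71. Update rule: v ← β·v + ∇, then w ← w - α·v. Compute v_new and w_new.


v_new = 0.9·1.2 + 0.71 = 1.08 + 0.71 = 1.79
w_new = 1.83 - 0.2·1.79 = 1.83 - 0.358 = 1.472

v_new=1.79, w_new=1.472


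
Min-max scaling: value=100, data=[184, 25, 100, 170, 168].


min=25, max=184
(100-25)/(184-25) = 75/159 = 0.4717

0.4717


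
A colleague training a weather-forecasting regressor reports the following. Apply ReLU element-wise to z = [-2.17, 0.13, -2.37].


ReLU(-2.17) = max(0, -2.17) = 0.0
ReLU(0.13) = max(0, 0.13) = 0.13
ReLU(-2.37) = max(0, -2.37) = 0.0
result = [0.0, 0.13, 0.0]

[0.0, 0.13, 0.0]


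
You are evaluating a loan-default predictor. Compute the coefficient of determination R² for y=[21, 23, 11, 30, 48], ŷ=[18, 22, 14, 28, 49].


ȳ = 26.6
SS_res = Σ(y-ŷ)² = 24
SS_tot = Σ(y-ȳ)² = 757.2
R² = 1 - SS_res/SS_tot = 1 - 0.0317 = 0.9683

0.9683


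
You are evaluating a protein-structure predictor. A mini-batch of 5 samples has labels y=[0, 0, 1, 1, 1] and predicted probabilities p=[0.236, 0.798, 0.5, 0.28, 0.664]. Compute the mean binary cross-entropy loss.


L[0] = -ln(1-0.236) = -ln(0.764) = 0.2692
L[1] = -ln(1-0.798) = -ln(0.202) = 1.5995
L[2] = -ln(0.5) = 0.6931
L[3] = -ln(0.28) = 1.273
L[4] = -ln(0.664) = 0.4095
mean = (0.2692 + 1.5995 + 0.6931 + 1.273 + 0.4095)/5 = 0.8489

0.8489


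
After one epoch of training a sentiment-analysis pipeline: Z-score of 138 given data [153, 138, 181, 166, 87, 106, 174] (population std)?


μ = 143.5714, σ = 32.8671
z = (138 - 143.5714)/32.8671 = -0.1695

-0.1695


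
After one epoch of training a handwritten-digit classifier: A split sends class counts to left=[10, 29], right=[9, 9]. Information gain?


Parent = [19, 38], H_parent = 0.9183
H_left = 0.8213 (n=39), H_right = 1 (n=18)
H_children = (39/57)·0.8213 + (18/57)·1 = 0.8777
IG = 0.9183 - 0.8777 = 0.0406

0.0406


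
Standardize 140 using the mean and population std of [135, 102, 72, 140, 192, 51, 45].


μ = 105.2857, σ = 49.7241
z = (140 - 105.2857)/49.7241 = 0.6981

0.6981


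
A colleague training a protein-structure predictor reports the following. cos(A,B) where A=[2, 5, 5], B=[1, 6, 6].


A·B = 2·1 + 5·6 + 5·6 = 62
‖A‖ = √54 = 7.3485, ‖B‖ = √73 = 8.544
cos = 62/(√54·√73) = 62/√3942 = 0.9875

0.9875


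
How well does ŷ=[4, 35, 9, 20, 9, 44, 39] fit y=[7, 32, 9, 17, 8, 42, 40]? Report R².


ȳ = 22.1429
SS_res = Σ(y-ŷ)² = 33
SS_tot = Σ(y-ȳ)² = 1438.86
R² = 1 - SS_res/SS_tot = 1 - 0.0229 = 0.9771

0.9771


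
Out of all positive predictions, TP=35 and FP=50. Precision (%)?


Precision = TP/(TP+FP)
= 35/(35+50)
= 35/85 = 41.18%

41.18%


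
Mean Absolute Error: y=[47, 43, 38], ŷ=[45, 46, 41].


Absolute errors: |47-45|=2, |43-46|=3, |38-41|=3
Sum = 8
MAE = 8/3 = 8/3

8/3


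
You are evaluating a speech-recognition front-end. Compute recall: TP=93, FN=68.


Recall = TP/(TP+FN)
= 93/(93+68)
= 93/161 = 57.76%

57.76%


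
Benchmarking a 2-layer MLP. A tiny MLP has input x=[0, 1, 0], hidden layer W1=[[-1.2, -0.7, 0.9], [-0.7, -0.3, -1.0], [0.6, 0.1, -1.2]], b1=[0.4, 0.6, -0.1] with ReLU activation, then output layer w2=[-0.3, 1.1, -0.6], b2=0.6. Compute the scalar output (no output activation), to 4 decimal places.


z1[0] = (-1.2)·(0) + (-0.7)·(1) + (0.9)·(0) + 0.4 = -0.3
z1[1] = (-0.7)·(0) + (-0.3)·(1) + (-1.0)·(0) + 0.6 = 0.3
z1[2] = (0.6)·(0) + (0.1)·(1) + (-1.2)·(0) - 0.1 = 0.0
h = ReLU(z1) = [0.0, 0.3, 0.0]
output = (-0.3)·(0.0) + (1.1)·(0.3) + (-0.6)·(0.0) + 0.6 = 0.93

0.93


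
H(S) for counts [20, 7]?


Probabilities: [20/27, 7/27] ≈ [0.7407, 0.2593]
H = -((20/27)·log₂(20/27) + (7/27)·log₂(7/27))
  = 0.8256 bits

0.8256 bits


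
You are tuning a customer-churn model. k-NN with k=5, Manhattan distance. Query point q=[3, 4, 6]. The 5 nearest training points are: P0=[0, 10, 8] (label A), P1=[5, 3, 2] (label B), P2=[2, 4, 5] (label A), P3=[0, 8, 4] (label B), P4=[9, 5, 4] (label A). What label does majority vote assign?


d(q,P0) = 11  (label A)
d(q,P1) = 7  (label B)
d(q,P2) = 2  (label A)
d(q,P3) = 9  (label B)
d(q,P4) = 9  (label A)
Votes: A=3, B=2
Majority → A

A


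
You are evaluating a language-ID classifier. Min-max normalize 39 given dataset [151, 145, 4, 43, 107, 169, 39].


min=4, max=169
(39-4)/(169-4) = 35/165 = 0.2121

0.2121


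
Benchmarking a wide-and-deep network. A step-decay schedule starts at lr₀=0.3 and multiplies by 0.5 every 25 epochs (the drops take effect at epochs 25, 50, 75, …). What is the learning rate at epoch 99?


n_drops = ⌊99/25⌋ = 3
lr = 0.3·0.5^3 = 0.3·0.125 = 0.0375

0.0375


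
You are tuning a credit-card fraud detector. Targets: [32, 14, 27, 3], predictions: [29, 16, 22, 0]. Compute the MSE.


Squared errors: (32-29)²=9, (14-16)²=4, (27-22)²=25, (3-0)²=9
Sum = 47
MSE = 47/4 = 47/4

47/4


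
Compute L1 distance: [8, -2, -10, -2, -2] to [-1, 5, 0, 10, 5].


d = |8+ 1| + |-2-5| + |-10-0| + |-2-10| + |-2-5|
  = 9 + 7 + 10 + 12 + 7
  = 45

45


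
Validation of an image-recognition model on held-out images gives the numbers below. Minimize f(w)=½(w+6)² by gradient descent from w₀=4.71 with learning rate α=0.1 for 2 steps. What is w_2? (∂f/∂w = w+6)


step 1: grad = 4.71+6 = 10.71; w = 4.71 - 0.1·(10.71) = 3.639
step 2: grad = 3.639+6 = 9.639; w = 3.639 - 0.1·(9.639) = 2.6751

2.6751


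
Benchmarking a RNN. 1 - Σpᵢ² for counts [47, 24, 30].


Probabilities: [47/101, 24/101, 30/101] ≈ [0.4653, 0.2376, 0.297]
Σpᵢ² = (2209 + 576 + 900)/101² = 3685/10201
Gini = 1 - Σpᵢ² = 1 - 3685/10201 = 0.6388

0.6388


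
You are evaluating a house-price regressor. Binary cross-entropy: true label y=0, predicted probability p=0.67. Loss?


BCE = -[y·ln(p) + (1-y)·ln(1-p)]
= -0 - 1·ln(1-0.67)
= -ln(0.33) = 1.1087

1.1087


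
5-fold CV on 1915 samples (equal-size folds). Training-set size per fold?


Fold size = 1915/5 = 383
Training per fold = 1915 - 383 = 1532

1532


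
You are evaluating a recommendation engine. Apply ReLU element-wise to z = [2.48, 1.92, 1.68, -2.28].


ReLU(2.48) = max(0, 2.48) = 2.48
ReLU(1.92) = max(0, 1.92) = 1.92
ReLU(1.68) = max(0, 1.68) = 1.68
ReLU(-2.28) = max(0, -2.28) = 0.0
result = [2.48, 1.92, 1.68, 0.0]

[2.48, 1.92, 1.68, 0.0]


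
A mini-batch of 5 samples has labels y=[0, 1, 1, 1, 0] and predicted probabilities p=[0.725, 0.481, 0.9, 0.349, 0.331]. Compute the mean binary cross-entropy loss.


L[0] = -ln(1-0.725) = -ln(0.275) = 1.291
L[1] = -ln(0.481) = 0.7319
L[2] = -ln(0.9) = 0.1054
L[3] = -ln(0.349) = 1.0527
L[4] = -ln(1-0.331) = -ln(0.669) = 0.402
mean = (1.291 + 0.7319 + 0.1054 + 1.0527 + 0.402)/5 = 0.7166

0.7166


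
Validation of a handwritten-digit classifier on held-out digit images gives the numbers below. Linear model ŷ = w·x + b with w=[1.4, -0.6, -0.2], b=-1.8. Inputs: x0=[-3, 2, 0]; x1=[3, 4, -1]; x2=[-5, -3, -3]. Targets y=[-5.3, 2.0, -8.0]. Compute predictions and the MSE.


ŷ0 = (1.4)·(-3) + (-0.6)·(2) + (-0.2)·(0) - 1.8 = -7.2
ŷ1 = (1.4)·(3) + (-0.6)·(4) + (-0.2)·(-1) - 1.8 = 0.2
ŷ2 = (1.4)·(-5) + (-0.6)·(-3) + (-0.2)·(-3) - 1.8 = -6.4
errors² = [3.61, 3.24, 2.56]
MSE = 9.4100/3 = 3.1367

3.1367


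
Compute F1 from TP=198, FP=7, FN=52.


Precision = 198/205 = 0.9659
Recall = 198/250 = 0.792
F1 = 2·P·R/(P+R) = 2·TP/(2·TP+FP+FN) = 396/(396+7+52) = 396/455 = 0.8703

0.8703


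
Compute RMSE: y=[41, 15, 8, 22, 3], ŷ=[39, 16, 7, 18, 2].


MSE = 23/5 = 4.6
RMSE = √(23/5) = 2.1448

2.1448


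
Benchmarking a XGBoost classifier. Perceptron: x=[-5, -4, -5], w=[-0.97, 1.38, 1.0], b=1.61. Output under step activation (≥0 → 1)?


z = (-5)·(-0.97) + (-4)·(1.38) + (-5)·(1.0) + 1.61
  = -4.06
step(z) = 0 (z<0)

0


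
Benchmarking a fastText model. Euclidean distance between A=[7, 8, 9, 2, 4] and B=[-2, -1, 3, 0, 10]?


d = √((7+ 2)² + (8+ 1)² + (9-3)² + (2-0)² + (4-10)²)
  = √(81 + 81 + 36 + 4 + 36)
  = √238 = 15.4272

15.4272


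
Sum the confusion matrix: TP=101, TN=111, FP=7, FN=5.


Total = TP + TN + FP + FN
= 101 + 111 + 7 + 5
= 224
(Predicted positive: 108, predicted negative: 116)

224


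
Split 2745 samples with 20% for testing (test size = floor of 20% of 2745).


Test = ⌊2745·20/100⌋ = 549
Train = 2745 - 549 = 2196

Train: 2196, Test: 549


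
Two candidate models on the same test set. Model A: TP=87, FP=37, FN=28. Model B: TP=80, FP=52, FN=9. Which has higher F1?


Model A: P=87/124=0.7016, R=87/115=0.7565, F1=2PR/(P+R)=2TP/(2TP+FP+FN)=174/239=0.728
Model B: P=80/132=0.6061, R=80/89=0.8989, F1=2PR/(P+R)=2TP/(2TP+FP+FN)=160/221=0.724
0.728 > 0.724 → Model A

Model A


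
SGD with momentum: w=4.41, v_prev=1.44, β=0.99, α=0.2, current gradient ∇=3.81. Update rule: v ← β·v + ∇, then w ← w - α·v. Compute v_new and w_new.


v_new = 0.99·1.44 + 3.81 = 1.4256 + 3.81 = 5.2356
w_new = 4.41 - 0.2·5.2356 = 4.41 - 1.04712 = 3.36288

v_new=5.2356, w_new=3.36288


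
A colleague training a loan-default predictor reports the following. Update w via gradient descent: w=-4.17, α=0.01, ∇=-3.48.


w_new = w - α·∇
= -4.17 - 0.01·-3.48
= -4.17 + 0.0348
= -4.1352

-4.1352


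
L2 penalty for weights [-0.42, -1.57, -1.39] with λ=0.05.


‖w‖₂² = (-0.42)² + (-1.57)² + (-1.39)²
     = 0.1764 + 2.4649 + 1.9321
     = 4.5734
λ·‖w‖₂² = 0.05·4.5734 = 0.22867

0.22867


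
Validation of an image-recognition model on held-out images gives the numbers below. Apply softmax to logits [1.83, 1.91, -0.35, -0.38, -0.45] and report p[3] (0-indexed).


Exponentials: e^1.83=6.2339, e^1.91=6.7531, e^-0.35=0.7047, e^-0.38=0.6839, e^-0.45=0.6376
Sum = 15.0132
Softmax = [0.4152, 0.4498, 0.0469, 0.0456, 0.0425]
p[3] = 0.6839/15.0132 = 0.0456

0.0456


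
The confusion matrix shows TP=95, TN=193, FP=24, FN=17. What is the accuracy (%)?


Accuracy = (TP+TN)/(TP+TN+FP+FN)
= (95+193)/(329)
= 288/329 = 87.54%

87.54%


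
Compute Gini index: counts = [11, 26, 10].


Probabilities: [11/47, 26/47, 10/47] ≈ [0.234, 0.5532, 0.2128]
Σpᵢ² = (121 + 676 + 100)/47² = 897/2209
Gini = 1 - Σpᵢ² = 1 - 897/2209 = 0.5939

0.5939


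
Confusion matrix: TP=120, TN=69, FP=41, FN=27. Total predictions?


Total = TP + TN + FP + FN
= 120 + 69 + 41 + 27
= 257
(Predicted positive: 161, predicted negative: 96)

257


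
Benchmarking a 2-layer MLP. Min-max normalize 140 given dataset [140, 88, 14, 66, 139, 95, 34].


min=14, max=140
(140-14)/(140-14) = 126/126 = 1.0

1.0


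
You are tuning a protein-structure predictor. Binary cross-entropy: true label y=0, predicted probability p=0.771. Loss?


BCE = -[y·ln(p) + (1-y)·ln(1-p)]
= -0 - 1·ln(1-0.771)
= -ln(0.229) = 1.474

1.474


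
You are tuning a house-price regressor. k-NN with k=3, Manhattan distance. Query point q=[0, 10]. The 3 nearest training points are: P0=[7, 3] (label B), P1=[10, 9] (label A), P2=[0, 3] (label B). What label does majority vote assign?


d(q,P0) = 14  (label B)
d(q,P1) = 11  (label A)
d(q,P2) = 7  (label B)
Votes: A=1, B=2
Majority → B

B


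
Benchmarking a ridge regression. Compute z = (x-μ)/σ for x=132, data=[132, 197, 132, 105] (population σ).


μ = 141.5, σ = 33.8858
z = (132 - 141.5)/33.8858 = -0.2804

-0.2804


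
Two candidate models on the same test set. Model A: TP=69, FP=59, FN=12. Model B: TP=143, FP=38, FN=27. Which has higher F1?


Model A: P=69/128=0.5391, R=69/81=0.8519, F1=2PR/(P+R)=2TP/(2TP+FP+FN)=138/209=0.6603
Model B: P=143/181=0.7901, R=143/170=0.8412, F1=2PR/(P+R)=2TP/(2TP+FP+FN)=286/351=0.8148
0.6603 < 0.8148 → Model B

Model B


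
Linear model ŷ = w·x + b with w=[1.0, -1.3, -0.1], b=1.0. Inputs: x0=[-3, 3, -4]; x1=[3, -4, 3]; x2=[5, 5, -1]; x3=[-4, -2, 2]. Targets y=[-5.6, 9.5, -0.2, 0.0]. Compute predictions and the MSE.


ŷ0 = (1.0)·(-3) + (-1.3)·(3) + (-0.1)·(-4) + 1.0 = -5.5
ŷ1 = (1.0)·(3) + (-1.3)·(-4) + (-0.1)·(3) + 1.0 = 8.9
ŷ2 = (1.0)·(5) + (-1.3)·(5) + (-0.1)·(-1) + 1.0 = -0.4
ŷ3 = (1.0)·(-4) + (-1.3)·(-2) + (-0.1)·(2) + 1.0 = -0.6
errors² = [0.01, 0.36, 0.04, 0.36]
MSE = 0.7700/4 = 0.1925

0.1925


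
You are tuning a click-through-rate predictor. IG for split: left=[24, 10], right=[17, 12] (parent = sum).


Parent = [41, 22], H_parent = 0.9334
H_left = 0.874 (n=34), H_right = 0.9784 (n=29)
H_children = (34/63)·0.874 + (29/63)·0.9784 = 0.9221
IG = 0.9334 - 0.9221 = 0.0113

0.0113


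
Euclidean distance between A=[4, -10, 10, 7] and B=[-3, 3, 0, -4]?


d = √((4+ 3)² + (-10-3)² + (10-0)² + (7+ 4)²)
  = √(49 + 169 + 100 + 121)
  = √439 = 20.9523

20.9523


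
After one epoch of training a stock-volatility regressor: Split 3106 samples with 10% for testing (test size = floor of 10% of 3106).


Test = ⌊3106·10/100⌋ = 310
Train = 3106 - 310 = 2796

Train: 2796, Test: 310


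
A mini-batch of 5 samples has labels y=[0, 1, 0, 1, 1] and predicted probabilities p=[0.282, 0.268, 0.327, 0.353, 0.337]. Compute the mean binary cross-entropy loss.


L[0] = -ln(1-0.282) = -ln(0.718) = 0.3313
L[1] = -ln(0.268) = 1.3168
L[2] = -ln(1-0.327) = -ln(0.673) = 0.396
L[3] = -ln(0.353) = 1.0413
L[4] = -ln(0.337) = 1.0877
mean = (0.3313 + 1.3168 + 0.396 + 1.0413 + 1.0877)/5 = 0.8346

0.8346


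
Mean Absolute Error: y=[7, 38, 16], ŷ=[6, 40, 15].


Absolute errors: |7-6|=1, |38-40|=2, |16-15|=1
Sum = 4
MAE = 4/3 = 4/3

4/3


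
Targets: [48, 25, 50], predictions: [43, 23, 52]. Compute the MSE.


Squared errors: (48-43)²=25, (25-23)²=4, (50-52)²=4
Sum = 33
MSE = 33/3 = 11

11


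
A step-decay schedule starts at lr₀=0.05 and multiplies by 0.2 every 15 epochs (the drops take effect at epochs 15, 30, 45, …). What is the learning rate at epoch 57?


n_drops = ⌊57/15⌋ = 3
lr = 0.05·0.2^3 = 0.05·0.008 = 0.0004

0.0004


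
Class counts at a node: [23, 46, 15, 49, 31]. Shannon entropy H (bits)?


Probabilities: [23/164, 46/164, 15/164, 49/164, 31/164] ≈ [0.1402, 0.2805, 0.0915, 0.2988, 0.189]
H = -((23/164)·log₂(23/164) + (46/164)·log₂(46/164) + (15/164)·log₂(15/164) + (49/164)·log₂(49/164) + (31/164)·log₂(31/164))
  = 2.2025 bits

2.2025 bits


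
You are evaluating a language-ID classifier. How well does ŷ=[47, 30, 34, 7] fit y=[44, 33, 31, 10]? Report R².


ȳ = 29.5
SS_res = Σ(y-ŷ)² = 36
SS_tot = Σ(y-ȳ)² = 605
R² = 1 - SS_res/SS_tot = 1 - 0.0595 = 0.9405

0.9405


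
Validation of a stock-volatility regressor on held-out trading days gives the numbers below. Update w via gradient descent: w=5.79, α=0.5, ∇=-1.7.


w_new = w - α·∇
= 5.79 - 0.5·-1.7
= 5.79 + 0.85
= 6.64

6.64


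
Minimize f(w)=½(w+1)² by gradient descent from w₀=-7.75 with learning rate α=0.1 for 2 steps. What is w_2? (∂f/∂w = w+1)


step 1: grad = -7.75+1 = -6.75; w = -7.75 - 0.1·(-6.75) = -7.075
step 2: grad = -7.075+1 = -6.075; w = -7.075 - 0.1·(-6.075) = -6.4675

-6.4675


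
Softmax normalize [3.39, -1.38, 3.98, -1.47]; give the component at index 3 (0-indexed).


Exponentials: e^3.39=29.666, e^-1.38=0.2516, e^3.98=53.517, e^-1.47=0.2299
Sum = 83.6645
Softmax = [0.3546, 0.003, 0.6397, 0.0027]
p[3] = 0.2299/83.6645 = 0.0027

0.0027


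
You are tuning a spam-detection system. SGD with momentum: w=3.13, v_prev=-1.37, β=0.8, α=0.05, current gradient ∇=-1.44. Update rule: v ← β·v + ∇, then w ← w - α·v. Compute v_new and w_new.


v_new = 0.8·-1.37 - 1.44 = -1.096 - 1.44 = -2.536
w_new = 3.13 - 0.05·-2.536 = 3.13 + 0.1268 = 3.2568

v_new=-2.536, w_new=3.2568


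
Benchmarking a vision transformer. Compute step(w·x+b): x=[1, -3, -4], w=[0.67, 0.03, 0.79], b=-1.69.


z = (1)·(0.67) + (-3)·(0.03) + (-4)·(0.79) - 1.69
  = -4.27
step(z) = 0 (z<0)

0


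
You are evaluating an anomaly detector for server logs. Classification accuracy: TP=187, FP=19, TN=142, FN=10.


Accuracy = (TP+TN)/(TP+TN+FP+FN)
= (187+142)/(358)
= 329/358 = 91.9%

91.9%


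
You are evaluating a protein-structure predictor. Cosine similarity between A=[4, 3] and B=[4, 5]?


A·B = 4·4 + 3·5 = 31
‖A‖ = √25 = 5, ‖B‖ = √41 = 6.4031
cos = 31/(√25·√41) = 31/√1025 = 0.9683

0.9683


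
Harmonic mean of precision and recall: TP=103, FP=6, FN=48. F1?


Precision = 103/109 = 0.945
Recall = 103/151 = 0.6821
F1 = 2·P·R/(P+R) = 2·TP/(2·TP+FP+FN) = 206/(206+6+48) = 206/260 = 0.7923

0.7923


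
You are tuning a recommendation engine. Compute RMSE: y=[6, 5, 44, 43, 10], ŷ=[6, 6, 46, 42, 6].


MSE = 22/5 = 4.4
RMSE = √(22/5) = 2.0976

2.0976


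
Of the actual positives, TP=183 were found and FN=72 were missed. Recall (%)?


Recall = TP/(TP+FN)
= 183/(183+72)
= 183/255 = 71.76%

71.76%


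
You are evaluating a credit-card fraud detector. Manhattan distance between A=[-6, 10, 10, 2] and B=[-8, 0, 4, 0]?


d = |-6+ 8| + |10-0| + |10-4| + |2-0|
  = 2 + 10 + 6 + 2
  = 20

20


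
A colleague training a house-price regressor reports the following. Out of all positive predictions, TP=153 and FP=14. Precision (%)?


Precision = TP/(TP+FP)
= 153/(153+14)
= 153/167 = 91.62%

91.62%


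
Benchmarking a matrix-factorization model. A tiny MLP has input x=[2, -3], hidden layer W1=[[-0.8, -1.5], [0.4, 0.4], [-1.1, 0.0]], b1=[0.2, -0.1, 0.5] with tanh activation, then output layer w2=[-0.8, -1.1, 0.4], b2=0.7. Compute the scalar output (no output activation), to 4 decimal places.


z1[0] = (-0.8)·(2) + (-1.5)·(-3) + 0.2 = 3.1
z1[1] = (0.4)·(2) + (0.4)·(-3) - 0.1 = -0.5
z1[2] = (-1.1)·(2) + (0.0)·(-3) + 0.5 = -1.7
h = tanh(z1) = [0.9959, -0.4621, -0.9354]
output = (-0.8)·(0.9959) + (-1.1)·(-0.4621) + (0.4)·(-0.9354) + 0.7 = 0.0374

0.0374


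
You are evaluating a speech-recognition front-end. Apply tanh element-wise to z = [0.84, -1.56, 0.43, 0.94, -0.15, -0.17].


tanh(0.84) = 0.6858
tanh(-1.56) = -0.9154
tanh(0.43) = 0.4053
tanh(0.94) = 0.7352
tanh(-0.15) = -0.1489
tanh(-0.17) = -0.1684
result = [0.6858, -0.9154, 0.4053, 0.7352, -0.1489, -0.1684]

[0.6858, -0.9154, 0.4053, 0.7352, -0.1489, -0.1684]


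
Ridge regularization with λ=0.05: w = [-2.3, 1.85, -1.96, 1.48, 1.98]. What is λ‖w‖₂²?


‖w‖₂² = (-2.3)² + (1.85)² + (-1.96)² + (1.48)² + (1.98)²
     = 5.29 + 3.4225 + 3.8416 + 2.1904 + 3.9204
     = 18.6649
λ·‖w‖₂² = 0.05·18.6649 = 0.933245

0.933245


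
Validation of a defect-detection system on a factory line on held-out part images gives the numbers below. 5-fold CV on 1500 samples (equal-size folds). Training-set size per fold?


Fold size = 1500/5 = 300
Training per fold = 1500 - 300 = 1200

1200


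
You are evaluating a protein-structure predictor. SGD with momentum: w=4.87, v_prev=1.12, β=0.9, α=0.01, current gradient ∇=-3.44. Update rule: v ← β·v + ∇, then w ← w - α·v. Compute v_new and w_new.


v_new = 0.9·1.12 - 3.44 = 1.008 - 3.44 = -2.432
w_new = 4.87 - 0.01·-2.432 = 4.87 + 0.02432 = 4.89432

v_new=-2.432, w_new=4.89432


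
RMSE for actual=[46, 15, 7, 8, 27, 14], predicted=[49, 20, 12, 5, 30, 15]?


MSE = 78/6 = 13
RMSE = √(78/6) = 3.6056

3.6056


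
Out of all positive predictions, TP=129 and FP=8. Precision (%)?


Precision = TP/(TP+FP)
= 129/(129+8)
= 129/137 = 94.16%

94.16%


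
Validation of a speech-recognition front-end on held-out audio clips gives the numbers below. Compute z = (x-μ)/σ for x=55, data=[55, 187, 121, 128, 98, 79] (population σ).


μ = 111.3333, σ = 41.8197
z = (55 - 111.3333)/41.8197 = -1.3471

-1.3471


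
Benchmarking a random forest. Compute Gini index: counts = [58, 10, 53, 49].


Probabilities: [58/170, 10/170, 53/170, 49/170] ≈ [0.3412, 0.0588, 0.3118, 0.2882]
Σpᵢ² = (3364 + 100 + 2809 + 2401)/170² = 8674/28900
Gini = 1 - Σpᵢ² = 1 - 8674/28900 = 0.6999

0.6999


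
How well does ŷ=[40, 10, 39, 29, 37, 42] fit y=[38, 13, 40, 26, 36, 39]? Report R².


ȳ = 32
SS_res = Σ(y-ŷ)² = 33
SS_tot = Σ(y-ȳ)² = 562
R² = 1 - SS_res/SS_tot = 1 - 0.0587 = 0.9413

0.9413


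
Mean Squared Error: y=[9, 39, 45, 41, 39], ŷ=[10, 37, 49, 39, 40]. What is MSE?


Squared errors: (9-10)²=1, (39-37)²=4, (45-49)²=16, (41-39)²=4, (39-40)²=1
Sum = 26
MSE = 26/5 = 26/5

26/5


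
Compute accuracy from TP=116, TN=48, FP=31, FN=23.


Accuracy = (TP+TN)/(TP+TN+FP+FN)
= (116+48)/(218)
= 164/218 = 75.23%

75.23%


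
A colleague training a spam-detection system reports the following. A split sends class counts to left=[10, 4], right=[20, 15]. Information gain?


Parent = [30, 19], H_parent = 0.9633
H_left = 0.8631 (n=14), H_right = 0.9852 (n=35)
H_children = (14/49)·0.8631 + (35/49)·0.9852 = 0.9503
IG = 0.9633 - 0.9503 = 0.013

0.013


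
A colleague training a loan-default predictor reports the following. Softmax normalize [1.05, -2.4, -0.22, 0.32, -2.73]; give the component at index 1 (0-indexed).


Exponentials: e^1.05=2.8577, e^-2.4=0.0907, e^-0.22=0.8025, e^0.32=1.3771, e^-2.73=0.0652
Sum = 5.1932
Softmax = [0.5503, 0.0175, 0.1545, 0.2652, 0.0126]
p[1] = 0.0907/5.1932 = 0.0175

0.0175


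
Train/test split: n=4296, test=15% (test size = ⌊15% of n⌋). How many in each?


Test = ⌊4296·15/100⌋ = 644
Train = 4296 - 644 = 3652

Train: 3652, Test: 644


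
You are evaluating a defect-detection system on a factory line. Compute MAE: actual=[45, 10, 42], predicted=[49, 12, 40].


Absolute errors: |45-49|=4, |10-12|=2, |42-40|=2
Sum = 8
MAE = 8/3 = 8/3

8/3


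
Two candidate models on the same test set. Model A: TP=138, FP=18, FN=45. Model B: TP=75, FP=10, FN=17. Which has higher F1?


Model A: P=138/156=0.8846, R=138/183=0.7541, F1=2PR/(P+R)=2TP/(2TP+FP+FN)=276/339=0.8142
Model B: P=75/85=0.8824, R=75/92=0.8152, F1=2PR/(P+R)=2TP/(2TP+FP+FN)=150/177=0.8475
0.8142 < 0.8475 → Model B

Model B


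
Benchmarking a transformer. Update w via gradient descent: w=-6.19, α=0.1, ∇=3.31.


w_new = w - α·∇
= -6.19 - 0.1·3.31
= -6.19 - 0.331
= -6.521

-6.521


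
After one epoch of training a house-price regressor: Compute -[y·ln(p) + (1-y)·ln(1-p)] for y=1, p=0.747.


BCE = -[y·ln(p) + (1-y)·ln(1-p)]
= -1·ln(0.747) - 0
= -ln(0.747) = 0.2917

0.2917


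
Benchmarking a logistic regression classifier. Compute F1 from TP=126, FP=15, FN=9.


Precision = 126/141 = 0.8936
Recall = 126/135 = 0.9333
F1 = 2·P·R/(P+R) = 2·TP/(2·TP+FP+FN) = 252/(252+15+9) = 252/276 = 0.913

0.913


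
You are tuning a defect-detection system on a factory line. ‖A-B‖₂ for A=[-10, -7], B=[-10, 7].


d = √((-10+ 10)² + (-7-7)²)
  = √(0 + 196)
  = √196 = 14.0

14.0


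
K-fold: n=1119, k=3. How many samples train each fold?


Fold size = 1119/3 = 373
Training per fold = 1119 - 373 = 746

746


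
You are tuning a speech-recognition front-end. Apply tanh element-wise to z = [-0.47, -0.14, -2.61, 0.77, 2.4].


tanh(-0.47) = -0.4382
tanh(-0.14) = -0.1391
tanh(-2.61) = -0.9892
tanh(0.77) = 0.6469
tanh(2.4) = 0.9837
result = [-0.4382, -0.1391, -0.9892, 0.6469, 0.9837]

[-0.4382, -0.1391, -0.9892, 0.6469, 0.9837]


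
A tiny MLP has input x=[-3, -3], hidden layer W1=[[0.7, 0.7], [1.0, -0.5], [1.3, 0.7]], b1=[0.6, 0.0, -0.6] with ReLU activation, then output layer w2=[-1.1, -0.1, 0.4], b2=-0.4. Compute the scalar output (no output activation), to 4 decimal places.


z1[0] = (0.7)·(-3) + (0.7)·(-3) + 0.6 = -3.6
z1[1] = (1.0)·(-3) + (-0.5)·(-3) + 0.0 = -1.5
z1[2] = (1.3)·(-3) + (0.7)·(-3) - 0.6 = -6.6
h = ReLU(z1) = [0.0, 0.0, 0.0]
output = (-1.1)·(0.0) + (-0.1)·(0.0) + (0.4)·(0.0) - 0.4 = -0.4

-0.4


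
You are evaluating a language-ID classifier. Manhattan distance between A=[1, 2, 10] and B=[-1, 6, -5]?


d = |1+ 1| + |2-6| + |10+ 5|
  = 2 + 4 + 15
  = 21

21


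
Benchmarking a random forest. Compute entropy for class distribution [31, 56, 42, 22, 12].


Probabilities: [31/163, 56/163, 42/163, 22/163, 12/163] ≈ [0.1902, 0.3436, 0.2577, 0.135, 0.0736]
H = -((31/163)·log₂(31/163) + (56/163)·log₂(56/163) + (42/163)·log₂(42/163) + (22/163)·log₂(22/163) + (12/163)·log₂(12/163))
  = 2.1561 bits

2.1561 bits


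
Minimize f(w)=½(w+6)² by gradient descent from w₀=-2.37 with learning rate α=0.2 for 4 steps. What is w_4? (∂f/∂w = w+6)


step 1: grad = -2.37+6 = 3.63; w = -2.37 - 0.2·(3.63) = -3.096
step 2: grad = -3.096+6 = 2.904; w = -3.096 - 0.2·(2.904) = -3.6768
step 3: grad = -3.6768+6 = 2.3232; w = -3.6768 - 0.2·(2.3232) = -4.14144
step 4: grad = -4.14144+6 = 1.85856; w = -4.14144 - 0.2·(1.85856) = -4.513152

-4.513152


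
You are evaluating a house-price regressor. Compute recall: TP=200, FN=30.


Recall = TP/(TP+FN)
= 200/(200+30)
= 200/230 = 86.96%

86.96%


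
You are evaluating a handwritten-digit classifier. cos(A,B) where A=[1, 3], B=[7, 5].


A·B = 1·7 + 3·5 = 22
‖A‖ = √10 = 3.1623, ‖B‖ = √74 = 8.6023
cos = 22/(√10·√74) = 22/√740 = 0.8087

0.8087


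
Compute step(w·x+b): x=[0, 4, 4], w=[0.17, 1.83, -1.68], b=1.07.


z = (0)·(0.17) + (4)·(1.83) + (4)·(-1.68) + 1.07
  = 1.67
step(z) = 1 (z≥0)

1


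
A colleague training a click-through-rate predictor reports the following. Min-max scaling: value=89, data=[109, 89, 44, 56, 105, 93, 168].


min=44, max=168
(89-44)/(168-44) = 45/124 = 0.3629

0.3629


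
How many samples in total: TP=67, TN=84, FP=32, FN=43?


Total = TP + TN + FP + FN
= 67 + 84 + 32 + 43
= 226
(Predicted positive: 99, predicted negative: 127)

226


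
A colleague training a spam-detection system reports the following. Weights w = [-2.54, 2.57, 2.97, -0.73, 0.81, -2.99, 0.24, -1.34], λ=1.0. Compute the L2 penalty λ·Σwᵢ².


‖w‖₂² = (-2.54)² + (2.57)² + (2.97)² + (-0.73)² + (0.81)² + (-2.99)² + (0.24)² + (-1.34)²
     = 6.4516 + 6.6049 + 8.8209 + 0.5329 + 0.6561 + 8.9401 + 0.0576 + 1.7956
     = 33.8597
λ·‖w‖₂² = 1.0·33.8597 = 33.8597

33.8597


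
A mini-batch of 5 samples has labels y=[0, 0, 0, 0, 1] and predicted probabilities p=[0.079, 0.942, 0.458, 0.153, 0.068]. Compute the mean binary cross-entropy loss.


L[0] = -ln(1-0.079) = -ln(0.921) = 0.0823
L[1] = -ln(1-0.942) = -ln(0.058) = 2.8473
L[2] = -ln(1-0.458) = -ln(0.542) = 0.6125
L[3] = -ln(1-0.153) = -ln(0.847) = 0.1661
L[4] = -ln(0.068) = 2.6882
mean = (0.0823 + 2.8473 + 0.6125 + 0.1661 + 2.6882)/5 = 1.2793

1.2793


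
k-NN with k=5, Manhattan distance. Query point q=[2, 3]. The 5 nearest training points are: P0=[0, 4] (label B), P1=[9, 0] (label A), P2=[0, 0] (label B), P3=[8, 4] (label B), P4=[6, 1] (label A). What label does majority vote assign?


d(q,P0) = 3  (label B)
d(q,P1) = 10  (label A)
d(q,P2) = 5  (label B)
d(q,P3) = 7  (label B)
d(q,P4) = 6  (label A)
Votes: A=2, B=3
Majority → B

B


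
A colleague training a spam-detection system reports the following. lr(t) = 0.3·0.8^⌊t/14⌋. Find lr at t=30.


n_drops = ⌊30/14⌋ = 2
lr = 0.3·0.8^2 = 0.3·0.64 = 0.192

0.192


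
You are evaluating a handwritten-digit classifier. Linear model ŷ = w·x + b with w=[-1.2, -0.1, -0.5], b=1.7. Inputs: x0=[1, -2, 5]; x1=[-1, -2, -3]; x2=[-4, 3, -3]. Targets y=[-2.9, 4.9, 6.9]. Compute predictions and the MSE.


ŷ0 = (-1.2)·(1) + (-0.1)·(-2) + (-0.5)·(5) + 1.7 = -1.8
ŷ1 = (-1.2)·(-1) + (-0.1)·(-2) + (-0.5)·(-3) + 1.7 = 4.6
ŷ2 = (-1.2)·(-4) + (-0.1)·(3) + (-0.5)·(-3) + 1.7 = 7.7
errors² = [1.21, 0.09, 0.64]
MSE = 1.9400/3 = 0.6467

0.6467


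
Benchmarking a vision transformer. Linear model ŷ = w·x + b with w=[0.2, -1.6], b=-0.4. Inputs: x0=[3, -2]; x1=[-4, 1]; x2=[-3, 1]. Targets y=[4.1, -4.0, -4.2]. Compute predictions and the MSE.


ŷ0 = (0.2)·(3) + (-1.6)·(-2) - 0.4 = 3.4
ŷ1 = (0.2)·(-4) + (-1.6)·(1) - 0.4 = -2.8
ŷ2 = (0.2)·(-3) + (-1.6)·(1) - 0.4 = -2.6
errors² = [0.49, 1.44, 2.56]
MSE = 4.4900/3 = 1.4967

1.4967


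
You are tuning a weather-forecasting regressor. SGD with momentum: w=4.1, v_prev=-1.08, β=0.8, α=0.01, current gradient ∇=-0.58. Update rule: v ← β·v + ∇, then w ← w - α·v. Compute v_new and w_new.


v_new = 0.8·-1.08 - 0.58 = -0.864 - 0.58 = -1.444
w_new = 4.1 - 0.01·-1.444 = 4.1 + 0.01444 = 4.11444

v_new=-1.444, w_new=4.11444


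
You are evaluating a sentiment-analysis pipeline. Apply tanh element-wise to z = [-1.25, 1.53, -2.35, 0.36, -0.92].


tanh(-1.25) = -0.8483
tanh(1.53) = 0.9104
tanh(-2.35) = -0.982
tanh(0.36) = 0.3452
tanh(-0.92) = -0.7259
result = [-0.8483, 0.9104, -0.982, 0.3452, -0.7259]

[-0.8483, 0.9104, -0.982, 0.3452, -0.7259]


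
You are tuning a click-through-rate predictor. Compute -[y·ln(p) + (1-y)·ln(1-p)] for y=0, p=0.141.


BCE = -[y·ln(p) + (1-y)·ln(1-p)]
= -0 - 1·ln(1-0.141)
= -ln(0.859) = 0.152

0.152


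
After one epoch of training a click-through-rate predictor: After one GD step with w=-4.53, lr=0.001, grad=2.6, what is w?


w_new = w - α·∇
= -4.53 - 0.001·2.6
= -4.53 - 0.0026
= -4.5326

-4.5326


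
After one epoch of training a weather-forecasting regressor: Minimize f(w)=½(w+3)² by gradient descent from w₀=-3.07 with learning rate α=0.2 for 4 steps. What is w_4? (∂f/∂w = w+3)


step 1: grad = -3.07+3 = -0.07; w = -3.07 - 0.2·(-0.07) = -3.056
step 2: grad = -3.056+3 = -0.056; w = -3.056 - 0.2·(-0.056) = -3.0448
step 3: grad = -3.0448+3 = -0.0448; w = -3.0448 - 0.2·(-0.0448) = -3.03584
step 4: grad = -3.03584+3 = -0.03584; w = -3.03584 - 0.2·(-0.03584) = -3.028672

-3.028672


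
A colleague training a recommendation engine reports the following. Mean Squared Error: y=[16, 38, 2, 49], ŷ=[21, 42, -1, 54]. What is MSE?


Squared errors: (16-21)²=25, (38-42)²=16, (2+ 1)²=9, (49-54)²=25
Sum = 75
MSE = 75/4 = 75/4

75/4


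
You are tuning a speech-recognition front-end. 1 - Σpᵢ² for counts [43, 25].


Probabilities: [43/68, 25/68] ≈ [0.6324, 0.3676]
Σpᵢ² = (1849 + 625)/68² = 2474/4624
Gini = 1 - Σpᵢ² = 1 - 2474/4624 = 0.465

0.465


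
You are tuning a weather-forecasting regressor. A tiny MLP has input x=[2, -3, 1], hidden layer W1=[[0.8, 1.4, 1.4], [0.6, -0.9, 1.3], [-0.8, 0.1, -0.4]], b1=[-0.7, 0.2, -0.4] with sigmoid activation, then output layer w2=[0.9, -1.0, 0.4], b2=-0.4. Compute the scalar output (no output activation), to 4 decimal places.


z1[0] = (0.8)·(2) + (1.4)·(-3) + (1.4)·(1) - 0.7 = -1.9
z1[1] = (0.6)·(2) + (-0.9)·(-3) + (1.3)·(1) + 0.2 = 5.4
z1[2] = (-0.8)·(2) + (0.1)·(-3) + (-0.4)·(1) - 0.4 = -2.7
h = sigmoid(z1) = [0.1301, 0.9955, 0.063]
output = (0.9)·(0.1301) + (-1.0)·(0.9955) + (0.4)·(0.063) - 0.4 = -1.2532

-1.2532


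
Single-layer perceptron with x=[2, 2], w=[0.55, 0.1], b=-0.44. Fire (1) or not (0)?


z = (2)·(0.55) + (2)·(0.1) - 0.44
  = 0.86
step(z) = 1 (z≥0)

1


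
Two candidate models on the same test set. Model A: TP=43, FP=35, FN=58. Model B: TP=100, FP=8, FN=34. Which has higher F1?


Model A: P=43/78=0.5513, R=43/101=0.4257, F1=2PR/(P+R)=2TP/(2TP+FP+FN)=86/179=0.4804
Model B: P=100/108=0.9259, R=100/134=0.7463, F1=2PR/(P+R)=2TP/(2TP+FP+FN)=200/242=0.8264
0.4804 < 0.8264 → Model B

Model B


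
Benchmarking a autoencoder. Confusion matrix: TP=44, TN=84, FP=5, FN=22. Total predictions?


Total = TP + TN + FP + FN
= 44 + 84 + 5 + 22
= 155
(Predicted positive: 49, predicted negative: 106)

155


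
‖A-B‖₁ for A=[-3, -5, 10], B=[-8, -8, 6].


d = |-3+ 8| + |-5+ 8| + |10-6|
  = 5 + 3 + 4
  = 12

12


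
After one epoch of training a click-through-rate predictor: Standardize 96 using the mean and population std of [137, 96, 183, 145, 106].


μ = 133.4, σ = 30.8454
z = (96 - 133.4)/30.8454 = -1.2125

-1.2125


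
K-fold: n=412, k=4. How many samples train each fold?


Fold size = 412/4 = 103
Training per fold = 412 - 103 = 309

309


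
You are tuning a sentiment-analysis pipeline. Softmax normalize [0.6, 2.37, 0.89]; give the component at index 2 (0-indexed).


Exponentials: e^0.6=1.8221, e^2.37=10.6974, e^0.89=2.4351
Sum = 14.9546
Softmax = [0.1218, 0.7153, 0.1628]
p[2] = 2.4351/14.9546 = 0.1628

0.1628


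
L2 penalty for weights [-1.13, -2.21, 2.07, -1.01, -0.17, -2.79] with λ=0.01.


‖w‖₂² = (-1.13)² + (-2.21)² + (2.07)² + (-1.01)² + (-0.17)² + (-2.79)²
     = 1.2769 + 4.8841 + 4.2849 + 1.0201 + 0.0289 + 7.7841
     = 19.279
λ·‖w‖₂² = 0.01·19.279 = 0.19279

0.19279


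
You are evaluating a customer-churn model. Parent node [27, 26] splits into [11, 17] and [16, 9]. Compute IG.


Parent = [27, 26], H_parent = 0.9997
H_left = 0.9666 (n=28), H_right = 0.9427 (n=25)
H_children = (28/53)·0.9666 + (25/53)·0.9427 = 0.9553
IG = 0.9997 - 0.9553 = 0.0444

0.0444
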